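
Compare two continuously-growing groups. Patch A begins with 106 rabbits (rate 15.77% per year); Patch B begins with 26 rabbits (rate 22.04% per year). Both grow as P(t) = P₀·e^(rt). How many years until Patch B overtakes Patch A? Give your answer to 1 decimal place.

106·e^(0.1577t) = 26·e^(0.2204t)
106/26 = e^((0.2204 − 0.1577)t) → ln(4.07692) = 0.0627·t
t = 1.40534 / 0.0627

t ≈ 22.4 years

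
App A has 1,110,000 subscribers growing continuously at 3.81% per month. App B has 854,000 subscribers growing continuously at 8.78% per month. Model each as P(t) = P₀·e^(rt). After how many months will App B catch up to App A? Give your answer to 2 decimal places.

1110000·e^(0.0381t) = 854000·e^(0.0878t)
1110000/854000 = e^((0.0878 − 0.0381)t) → ln(1.29977) = 0.0497·t
t = 0.26218 / 0.0497

t ≈ 5.28 months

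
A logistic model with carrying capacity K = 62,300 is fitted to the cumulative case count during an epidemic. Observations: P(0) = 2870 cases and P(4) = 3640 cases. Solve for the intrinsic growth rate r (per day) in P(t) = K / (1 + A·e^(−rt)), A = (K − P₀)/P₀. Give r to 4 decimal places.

A = (62300 − 2870)/2870 = 20.70732
3640 = 62300/(1 + 20.70732·e^(−r·4)) → e^(−4r) = (17.11538 − 1)/20.70732 = 0.778246
r = −ln(0.778246)/4 = 0.25071/4

r ≈ 0.0627 per day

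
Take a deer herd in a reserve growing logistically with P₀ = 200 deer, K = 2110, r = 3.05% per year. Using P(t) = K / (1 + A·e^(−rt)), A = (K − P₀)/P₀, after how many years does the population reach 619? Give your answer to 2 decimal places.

t ≈ 45.16 years

A = (2110 − 200)/200 = 9.55
619 = 2110/(1 + 9.55·e^(−0.0305t)) → 1 + 9.55·e^(−0.0305t) = 3.40872
e^(−0.0305t) = 0.252222 → t = ln(3.96476)/0.0305 = 1.37744/0.0305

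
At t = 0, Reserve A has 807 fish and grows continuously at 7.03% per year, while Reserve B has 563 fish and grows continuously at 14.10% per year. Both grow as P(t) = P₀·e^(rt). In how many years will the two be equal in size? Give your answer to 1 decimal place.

t ≈ 5.1 years

807·e^(0.0703t) = 563·e^(0.141t)
807/563 = e^((0.141 − 0.0703)t) → ln(1.43339) = 0.0707·t
t = 0.36004 / 0.0707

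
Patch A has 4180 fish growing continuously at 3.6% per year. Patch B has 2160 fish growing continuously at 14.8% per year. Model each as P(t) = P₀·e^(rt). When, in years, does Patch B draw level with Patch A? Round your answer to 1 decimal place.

t ≈ 5.9 years

4180·e^(0.036t) = 2160·e^(0.148t)
4180/2160 = e^((0.148 − 0.036)t) → ln(1.93519) = 0.112·t
t = 0.6602 / 0.112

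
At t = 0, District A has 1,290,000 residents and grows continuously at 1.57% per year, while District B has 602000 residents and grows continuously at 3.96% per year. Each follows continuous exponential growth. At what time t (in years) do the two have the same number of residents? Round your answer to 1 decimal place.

1290000·e^(0.0157t) = 602000·e^(0.0396t)
1290000/602000 = e^((0.0396 − 0.0157)t) → ln(2.14286) = 0.0239·t
t = 0.76214 / 0.0239

t ≈ 31.9 years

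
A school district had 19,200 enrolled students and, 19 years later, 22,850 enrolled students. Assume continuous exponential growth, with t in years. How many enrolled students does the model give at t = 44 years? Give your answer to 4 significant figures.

≈ 28,730 enrolled students

r = ln(22850/19200) / 19 ≈ 0.00916 per year
P(44) = 19200 · e^(0.00916·44) = 19200 · 1.49637 ≈ 28730.3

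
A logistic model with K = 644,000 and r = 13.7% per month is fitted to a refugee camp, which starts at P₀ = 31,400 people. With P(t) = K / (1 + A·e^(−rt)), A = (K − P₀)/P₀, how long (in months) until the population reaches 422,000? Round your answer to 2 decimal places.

t ≈ 26.37 months

A = (644000 − 31400)/31400 = 19.50955
422000 = 644000/(1 + 19.50955·e^(−0.137t)) → 1 + 19.50955·e^(−0.137t) = 1.52607
e^(−0.137t) = 0.026965 → t = ln(37.08573)/0.137 = 3.61323/0.137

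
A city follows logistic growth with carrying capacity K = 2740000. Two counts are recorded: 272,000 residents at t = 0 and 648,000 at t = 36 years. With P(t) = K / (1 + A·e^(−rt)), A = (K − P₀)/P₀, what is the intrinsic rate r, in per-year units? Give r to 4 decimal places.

r ≈ 0.0287 per year

A = (2740000 − 272000)/272000 = 9.07353
648000 = 2740000/(1 + 9.07353·e^(−r·36)) → e^(−36r) = (4.2284 − 1)/9.07353 = 0.355804
r = −ln(0.355804)/36 = 1.03338/36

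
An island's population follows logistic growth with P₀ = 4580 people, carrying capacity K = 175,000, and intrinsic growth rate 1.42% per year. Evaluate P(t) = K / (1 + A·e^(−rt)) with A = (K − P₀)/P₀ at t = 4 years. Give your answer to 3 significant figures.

A = (175000 − 4580)/4580 = 37.20961
P(4) = 175000 / (1 + 37.20961·e^(−0.0142·4)) = 175000 / (1 + 37.20961·0.944783)
= 175000 / 36.155 ≈ 4840.27

≈ 4,840 people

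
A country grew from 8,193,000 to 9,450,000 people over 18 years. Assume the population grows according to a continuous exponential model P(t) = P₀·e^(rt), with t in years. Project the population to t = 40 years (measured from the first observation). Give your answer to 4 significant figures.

≈ 11,250,000 people

r = ln(9450000/8193000) / 18 ≈ 0.00793 per year
P(40) = 8193000 · e^(0.00793·40) = 8193000 · 1.37326 ≈ 11251125.34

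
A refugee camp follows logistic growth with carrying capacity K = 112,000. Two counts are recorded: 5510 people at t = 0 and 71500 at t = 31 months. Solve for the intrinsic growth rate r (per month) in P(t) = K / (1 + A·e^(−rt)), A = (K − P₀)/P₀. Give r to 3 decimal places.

r ≈ 0.114 per month

A = (112000 − 5510)/5510 = 19.32668
71500 = 112000/(1 + 19.32668·e^(−r·31)) → e^(−31r) = (1.56643 − 1)/19.32668 = 0.029308
r = −ln(0.029308)/31 = 3.52988/31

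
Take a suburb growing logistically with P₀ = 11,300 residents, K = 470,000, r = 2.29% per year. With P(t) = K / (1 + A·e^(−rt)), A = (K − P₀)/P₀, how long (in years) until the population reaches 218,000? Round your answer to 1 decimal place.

A = (470000 − 11300)/11300 = 40.59292
218000 = 470000/(1 + 40.59292·e^(−0.0229t)) → 1 + 40.59292·e^(−0.0229t) = 2.15596
e^(−0.0229t) = 0.028477 → t = ln(35.1161)/0.0229 = 3.55866/0.0229

t ≈ 155.4 years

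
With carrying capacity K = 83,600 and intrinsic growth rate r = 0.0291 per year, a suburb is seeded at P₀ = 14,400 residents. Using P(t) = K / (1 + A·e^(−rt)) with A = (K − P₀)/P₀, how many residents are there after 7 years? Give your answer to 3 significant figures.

A = (83600 − 14400)/14400 = 4.80556
P(7) = 83600 / (1 + 4.80556·e^(−0.0291·7)) = 83600 / (1 + 4.80556·0.815707)
= 83600 / 4.91993 ≈ 16992.13

≈ 17,000 residents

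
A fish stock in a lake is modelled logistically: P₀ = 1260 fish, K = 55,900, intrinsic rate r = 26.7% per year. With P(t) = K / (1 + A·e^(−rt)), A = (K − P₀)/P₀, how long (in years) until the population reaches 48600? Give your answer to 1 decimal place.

A = (55900 − 1260)/1260 = 43.36508
48600 = 55900/(1 + 43.36508·e^(−0.267t)) → 1 + 43.36508·e^(−0.267t) = 1.15021
e^(−0.267t) = 0.003464 → t = ln(288.7045)/0.267 = 5.6654/0.267

t ≈ 21.2 years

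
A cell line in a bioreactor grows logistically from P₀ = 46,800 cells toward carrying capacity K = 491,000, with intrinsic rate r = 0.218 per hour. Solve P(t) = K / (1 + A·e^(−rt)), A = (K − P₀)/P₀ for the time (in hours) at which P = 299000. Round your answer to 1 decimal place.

t ≈ 12.4 hours

A = (491000 − 46800)/46800 = 9.49145
299000 = 491000/(1 + 9.49145·e^(−0.218t)) → 1 + 9.49145·e^(−0.218t) = 1.64214
e^(−0.218t) = 0.067655 → t = ln(14.78096)/0.218 = 2.69334/0.218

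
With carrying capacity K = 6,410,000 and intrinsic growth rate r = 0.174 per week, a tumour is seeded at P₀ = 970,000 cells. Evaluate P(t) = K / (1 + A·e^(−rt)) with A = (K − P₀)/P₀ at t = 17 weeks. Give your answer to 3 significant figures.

≈ 4,960,000 cells

A = (6410000 − 970000)/970000 = 5.60825
P(17) = 6410000 / (1 + 5.60825·e^(−0.174·17)) = 6410000 / (1 + 5.60825·0.051923)
= 6410000 / 1.2912 ≈ 4964393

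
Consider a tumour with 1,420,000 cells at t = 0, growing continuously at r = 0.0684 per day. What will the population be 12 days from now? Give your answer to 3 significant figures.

≈ 3,230,000 cells

P(12) = 1420000 · e^(0.0684·12) = 1420000 · e^(0.8208)
= 1420000 · 2.27232 ≈ 3226690.09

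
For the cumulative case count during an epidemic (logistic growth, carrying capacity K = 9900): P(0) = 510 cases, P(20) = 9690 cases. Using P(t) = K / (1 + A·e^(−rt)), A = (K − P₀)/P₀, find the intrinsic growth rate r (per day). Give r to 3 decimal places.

r ≈ 0.337 per day

A = (9900 − 510)/510 = 18.41176
9690 = 9900/(1 + 18.41176·e^(−r·20)) → e^(−20r) = (1.02167 − 1)/18.41176 = 0.001177
r = −ln(0.001177)/20 = 6.74473/20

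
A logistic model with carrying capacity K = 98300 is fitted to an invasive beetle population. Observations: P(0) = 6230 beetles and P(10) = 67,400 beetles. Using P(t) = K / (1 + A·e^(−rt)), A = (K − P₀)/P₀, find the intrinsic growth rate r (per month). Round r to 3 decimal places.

r ≈ 0.347 per month

A = (98300 − 6230)/6230 = 14.77849
67400 = 98300/(1 + 14.77849·e^(−r·10)) → e^(−10r) = (1.45846 − 1)/14.77849 = 0.031022
r = −ln(0.031022)/10 = 3.47306/10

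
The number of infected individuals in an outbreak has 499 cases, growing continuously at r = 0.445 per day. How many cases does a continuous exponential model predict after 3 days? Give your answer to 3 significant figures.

≈ 1,900 cases

P(3) = 499 · e^(0.445·3) = 499 · e^(1.335)
= 499 · 3.8 ≈ 1896.2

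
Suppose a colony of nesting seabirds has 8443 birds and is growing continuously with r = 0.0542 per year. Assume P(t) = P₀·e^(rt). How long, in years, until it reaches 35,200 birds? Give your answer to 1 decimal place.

35200 = 8443 · e^(0.0542·t)
t = ln(35200/8443) / 0.0542 = ln(4.16913) / 0.0542 = 1.42771 / 0.0542

t ≈ 26.3 years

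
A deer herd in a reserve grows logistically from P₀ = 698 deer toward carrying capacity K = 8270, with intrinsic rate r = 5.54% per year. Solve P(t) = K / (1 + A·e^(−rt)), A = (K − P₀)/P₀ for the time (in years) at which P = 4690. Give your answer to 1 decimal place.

A = (8270 − 698)/698 = 10.84814
4690 = 8270/(1 + 10.84814·e^(−0.0554t)) → 1 + 10.84814·e^(−0.0554t) = 1.76333
e^(−0.0554t) = 0.070365 → t = ln(14.21167)/0.0554 = 2.65406/0.0554

t ≈ 47.9 years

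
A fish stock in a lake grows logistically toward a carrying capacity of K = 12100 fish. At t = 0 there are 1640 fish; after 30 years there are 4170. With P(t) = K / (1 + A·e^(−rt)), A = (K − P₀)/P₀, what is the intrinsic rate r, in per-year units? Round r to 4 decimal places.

A = (12100 − 1640)/1640 = 6.37805
4170 = 12100/(1 + 6.37805·e^(−r·30)) → e^(−30r) = (2.90168 − 1)/6.37805 = 0.29816
r = −ln(0.29816)/30 = 1.21013/30

r ≈ 0.0403 per year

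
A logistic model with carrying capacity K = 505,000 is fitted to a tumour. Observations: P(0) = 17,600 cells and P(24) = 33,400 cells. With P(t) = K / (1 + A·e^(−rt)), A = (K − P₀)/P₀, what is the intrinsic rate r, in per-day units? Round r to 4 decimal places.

A = (505000 − 17600)/17600 = 27.69318
33400 = 505000/(1 + 27.69318·e^(−r·24)) → e^(−24r) = (15.11976 − 1)/27.69318 = 0.509864
r = −ln(0.509864)/24 = 0.67361/24

r ≈ 0.0281 per day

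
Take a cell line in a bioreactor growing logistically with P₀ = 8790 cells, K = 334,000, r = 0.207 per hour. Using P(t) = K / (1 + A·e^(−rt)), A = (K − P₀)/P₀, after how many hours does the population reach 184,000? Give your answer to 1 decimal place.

t ≈ 18.4 hours

A = (334000 − 8790)/8790 = 36.99772
184000 = 334000/(1 + 36.99772·e^(−0.207t)) → 1 + 36.99772·e^(−0.207t) = 1.81522
e^(−0.207t) = 0.022034 → t = ln(45.38388)/0.207 = 3.81516/0.207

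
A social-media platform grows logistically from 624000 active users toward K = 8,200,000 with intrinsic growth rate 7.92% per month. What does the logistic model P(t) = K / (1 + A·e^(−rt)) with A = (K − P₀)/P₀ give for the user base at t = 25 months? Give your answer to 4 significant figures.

A = (8200000 − 624000)/624000 = 12.14103
P(25) = 8200000 / (1 + 12.14103·e^(−0.0792·25)) = 8200000 / (1 + 12.14103·0.138069)
= 8200000 / 2.6763 ≈ 3063929.09

≈ 3,064,000 active users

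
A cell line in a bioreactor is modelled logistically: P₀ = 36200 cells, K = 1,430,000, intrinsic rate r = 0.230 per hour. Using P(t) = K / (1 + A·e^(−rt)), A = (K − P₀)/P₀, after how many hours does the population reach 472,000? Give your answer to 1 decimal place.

A = (1430000 − 36200)/36200 = 38.50276
472000 = 1430000/(1 + 38.50276·e^(−0.23t)) → 1 + 38.50276·e^(−0.23t) = 3.02966
e^(−0.23t) = 0.052715 → t = ln(18.97005)/0.23 = 2.94286/0.23

t ≈ 12.8 hours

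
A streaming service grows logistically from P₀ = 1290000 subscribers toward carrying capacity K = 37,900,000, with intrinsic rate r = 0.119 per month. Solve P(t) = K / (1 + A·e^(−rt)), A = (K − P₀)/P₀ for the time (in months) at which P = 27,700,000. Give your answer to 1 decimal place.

A = (37900000 − 1290000)/1290000 = 28.37984
27700000 = 37900000/(1 + 28.37984·e^(−0.119t)) → 1 + 28.37984·e^(−0.119t) = 1.36823
e^(−0.119t) = 0.012975 → t = ln(77.07076)/0.119 = 4.34472/0.119

t ≈ 36.5 months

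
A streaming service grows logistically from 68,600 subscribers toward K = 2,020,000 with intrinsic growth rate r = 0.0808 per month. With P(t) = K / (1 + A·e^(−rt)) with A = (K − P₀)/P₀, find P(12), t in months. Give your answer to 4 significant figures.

A = (2020000 − 68600)/68600 = 28.44606
P(12) = 2020000 / (1 + 28.44606·e^(−0.0808·12)) = 2020000 / (1 + 28.44606·0.379235)
= 2020000 / 11.78773 ≈ 171364.56

≈ 171,400 subscribers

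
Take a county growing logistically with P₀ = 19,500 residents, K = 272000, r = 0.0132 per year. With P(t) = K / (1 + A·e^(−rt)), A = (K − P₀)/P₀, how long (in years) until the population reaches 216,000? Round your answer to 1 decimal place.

A = (272000 − 19500)/19500 = 12.94872
216000 = 272000/(1 + 12.94872·e^(−0.0132t)) → 1 + 12.94872·e^(−0.0132t) = 1.25926
e^(−0.0132t) = 0.020022 → t = ln(49.94505)/0.0132 = 3.91092/0.0132

t ≈ 296.3 years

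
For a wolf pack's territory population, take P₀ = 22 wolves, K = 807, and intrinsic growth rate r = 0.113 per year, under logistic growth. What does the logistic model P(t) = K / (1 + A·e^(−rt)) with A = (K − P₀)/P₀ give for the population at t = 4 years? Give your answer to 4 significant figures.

A = (807 − 22)/22 = 35.68182
P(4) = 807 / (1 + 35.68182·e^(−0.113·4)) = 807 / (1 + 35.68182·0.636354)
= 807 / 23.70627 ≈ 34.04

≈ 34.04 wolves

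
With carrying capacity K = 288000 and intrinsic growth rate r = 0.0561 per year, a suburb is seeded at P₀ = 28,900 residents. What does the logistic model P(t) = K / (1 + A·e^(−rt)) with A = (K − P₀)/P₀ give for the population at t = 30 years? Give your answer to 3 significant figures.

A = (288000 − 28900)/28900 = 8.9654
P(30) = 288000 / (1 + 8.9654·e^(−0.0561·30)) = 288000 / (1 + 8.9654·0.185816)
= 288000 / 2.66591 ≈ 108030.59

≈ 108,000 residents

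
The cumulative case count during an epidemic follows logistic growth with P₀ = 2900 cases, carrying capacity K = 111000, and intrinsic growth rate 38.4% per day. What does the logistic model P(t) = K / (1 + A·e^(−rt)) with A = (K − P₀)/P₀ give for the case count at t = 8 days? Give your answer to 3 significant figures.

A = (111000 − 2900)/2900 = 37.27586
P(8) = 111000 / (1 + 37.27586·e^(−0.384·8)) = 111000 / (1 + 37.27586·0.046328)
= 111000 / 2.72693 ≈ 40705.1

≈ 40,700 cases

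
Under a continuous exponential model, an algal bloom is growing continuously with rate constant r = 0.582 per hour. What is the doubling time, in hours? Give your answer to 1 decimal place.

doubling time = ln(2) / |r| = 0.69315 / 0.582

doubling time ≈ 1.2 hours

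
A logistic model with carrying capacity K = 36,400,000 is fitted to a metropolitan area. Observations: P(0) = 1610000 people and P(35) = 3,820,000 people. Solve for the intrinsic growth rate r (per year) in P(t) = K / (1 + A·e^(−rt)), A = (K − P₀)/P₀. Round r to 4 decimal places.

A = (36400000 − 1610000)/1610000 = 21.6087
3820000 = 36400000/(1 + 21.6087·e^(−r·35)) → e^(−35r) = (9.5288 − 1)/21.6087 = 0.394693
r = −ln(0.394693)/35 = 0.92965/35

r ≈ 0.0266 per year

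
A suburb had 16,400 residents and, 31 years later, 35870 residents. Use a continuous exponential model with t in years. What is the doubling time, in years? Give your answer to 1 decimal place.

doubling time ≈ 27.5 years

r = ln(35870/16400) / 31 = ln(2.1872) / 31 ≈ 0.025246 per year
doubling time = ln 2 / |r| = 0.69315 / 0.025246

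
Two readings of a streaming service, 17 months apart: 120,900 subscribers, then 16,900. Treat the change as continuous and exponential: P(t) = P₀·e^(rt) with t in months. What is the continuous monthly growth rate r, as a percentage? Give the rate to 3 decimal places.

r ≈ -11.574% per month

16900 = 120900 · e^(r·17)
e^(17r) = 16900/120900 = 0.13978
r = ln(0.13978) / 17 = -1.96765 / 17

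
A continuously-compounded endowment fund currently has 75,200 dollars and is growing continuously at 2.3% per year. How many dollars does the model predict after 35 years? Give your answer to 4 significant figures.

≈ 168,200 dollars

P(35) = 75200 · e^(0.023·35) = 75200 · e^(0.805)
= 75200 · 2.2367 ≈ 168199.58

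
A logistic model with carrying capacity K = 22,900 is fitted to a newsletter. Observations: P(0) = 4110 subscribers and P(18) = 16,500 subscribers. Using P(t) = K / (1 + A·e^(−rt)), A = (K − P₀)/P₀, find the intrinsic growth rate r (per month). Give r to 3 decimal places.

r ≈ 0.137 per month

A = (22900 − 4110)/4110 = 4.57178
16500 = 22900/(1 + 4.57178·e^(−r·18)) → e^(−18r) = (1.38788 − 1)/4.57178 = 0.084842
r = −ln(0.084842)/18 = 2.46696/18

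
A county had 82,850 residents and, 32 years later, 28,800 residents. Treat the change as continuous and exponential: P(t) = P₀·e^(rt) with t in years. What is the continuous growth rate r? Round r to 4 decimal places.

r ≈ -0.0330 per year

28800 = 82850 · e^(r·32)
e^(32r) = 28800/82850 = 0.34762
r = ln(0.34762) / 32 = -1.05666 / 32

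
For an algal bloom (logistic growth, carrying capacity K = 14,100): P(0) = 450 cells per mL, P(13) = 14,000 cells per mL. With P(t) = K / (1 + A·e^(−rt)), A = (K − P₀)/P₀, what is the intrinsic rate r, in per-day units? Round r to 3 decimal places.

A = (14100 − 450)/450 = 30.33333
14000 = 14100/(1 + 30.33333·e^(−r·13)) → e^(−13r) = (1.00714 − 1)/30.33333 = 0.000235
r = −ln(0.000235)/13 = 8.35389/13

r ≈ 0.643 per day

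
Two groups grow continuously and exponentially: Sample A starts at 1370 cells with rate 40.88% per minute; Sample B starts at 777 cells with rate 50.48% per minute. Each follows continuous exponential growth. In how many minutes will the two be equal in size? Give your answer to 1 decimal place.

t ≈ 5.9 minutes

1370·e^(0.4088t) = 777·e^(0.5048t)
1370/777 = e^((0.5048 − 0.4088)t) → ln(1.76319) = 0.096·t
t = 0.56713 / 0.096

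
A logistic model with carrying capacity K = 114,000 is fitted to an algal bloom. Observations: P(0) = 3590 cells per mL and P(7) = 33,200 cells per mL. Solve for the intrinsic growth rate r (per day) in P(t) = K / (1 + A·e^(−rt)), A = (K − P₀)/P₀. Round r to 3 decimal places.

A = (114000 − 3590)/3590 = 30.75487
33200 = 114000/(1 + 30.75487·e^(−r·7)) → e^(−7r) = (3.43373 − 1)/30.75487 = 0.079133
r = −ln(0.079133)/7 = 2.53662/7

r ≈ 0.362 per day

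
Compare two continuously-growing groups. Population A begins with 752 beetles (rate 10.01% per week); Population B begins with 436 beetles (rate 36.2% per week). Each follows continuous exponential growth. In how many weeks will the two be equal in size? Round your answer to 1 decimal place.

t ≈ 2.1 weeks

752·e^(0.1001t) = 436·e^(0.362t)
752/436 = e^((0.362 − 0.1001)t) → ln(1.72477) = 0.2619·t
t = 0.54509 / 0.2619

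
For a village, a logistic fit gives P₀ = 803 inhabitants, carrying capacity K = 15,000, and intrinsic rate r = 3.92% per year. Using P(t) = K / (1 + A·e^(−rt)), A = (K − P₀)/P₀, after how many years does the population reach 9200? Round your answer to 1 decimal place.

A = (15000 − 803)/803 = 17.67995
9200 = 15000/(1 + 17.67995·e^(−0.0392t)) → 1 + 17.67995·e^(−0.0392t) = 1.63043
e^(−0.0392t) = 0.035658 → t = ln(28.04406)/0.0392 = 3.33378/0.0392

t ≈ 85.0 years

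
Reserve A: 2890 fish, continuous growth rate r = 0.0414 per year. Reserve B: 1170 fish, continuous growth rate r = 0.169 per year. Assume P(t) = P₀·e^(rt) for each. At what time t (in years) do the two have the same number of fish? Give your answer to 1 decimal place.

2890·e^(0.0414t) = 1170·e^(0.169t)
2890/1170 = e^((0.169 − 0.0414)t) → ln(2.47009) = 0.1276·t
t = 0.90425 / 0.1276

t ≈ 7.1 years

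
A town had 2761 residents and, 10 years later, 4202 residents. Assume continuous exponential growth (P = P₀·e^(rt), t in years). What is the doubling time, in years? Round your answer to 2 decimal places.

doubling time ≈ 16.50 years

r = ln(4202/2761) / 10 = ln(1.52191) / 10 ≈ 0.041997 per year
doubling time = ln 2 / |r| = 0.69315 / 0.041997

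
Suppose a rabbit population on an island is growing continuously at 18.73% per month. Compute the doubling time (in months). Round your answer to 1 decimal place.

doubling time = ln(2) / |r| = 0.69315 / 0.1873

doubling time ≈ 3.7 months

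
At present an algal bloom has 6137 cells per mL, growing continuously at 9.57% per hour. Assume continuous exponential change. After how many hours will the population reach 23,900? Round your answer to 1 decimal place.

t ≈ 14.2 hours

23900 = 6137 · e^(0.0957·t)
t = ln(23900/6137) / 0.0957 = ln(3.89441) / 0.0957 = 1.35954 / 0.0957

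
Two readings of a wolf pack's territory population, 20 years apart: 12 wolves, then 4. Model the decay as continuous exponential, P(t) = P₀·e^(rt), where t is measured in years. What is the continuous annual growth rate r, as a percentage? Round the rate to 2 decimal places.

4 = 12 · e^(r·20)
e^(20r) = 4/12 = 0.33333
r = ln(0.33333) / 20 = -1.09861 / 20

r ≈ -5.49% per year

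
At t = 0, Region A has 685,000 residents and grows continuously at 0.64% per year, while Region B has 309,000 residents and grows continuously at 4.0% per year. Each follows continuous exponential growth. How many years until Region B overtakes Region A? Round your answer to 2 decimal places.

685000·e^(0.0064t) = 309000·e^(0.04t)
685000/309000 = e^((0.04 − 0.0064)t) → ln(2.21683) = 0.0336·t
t = 0.79608 / 0.0336

t ≈ 23.69 years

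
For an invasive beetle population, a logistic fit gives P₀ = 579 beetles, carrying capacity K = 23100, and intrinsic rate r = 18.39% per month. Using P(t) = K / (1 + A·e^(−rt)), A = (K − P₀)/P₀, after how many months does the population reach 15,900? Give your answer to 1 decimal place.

t ≈ 24.2 months

A = (23100 − 579)/579 = 38.89637
15900 = 23100/(1 + 38.89637·e^(−0.1839t)) → 1 + 38.89637·e^(−0.1839t) = 1.45283
e^(−0.1839t) = 0.011642 → t = ln(85.89616)/0.1839 = 4.45314/0.1839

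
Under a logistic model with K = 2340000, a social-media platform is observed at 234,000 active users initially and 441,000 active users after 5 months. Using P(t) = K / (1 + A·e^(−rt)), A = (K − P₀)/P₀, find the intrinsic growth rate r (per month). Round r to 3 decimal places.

r ≈ 0.147 per month

A = (2340000 − 234000)/234000 = 9
441000 = 2340000/(1 + 9·e^(−r·5)) → e^(−5r) = (5.30612 − 1)/9 = 0.478458
r = −ln(0.478458)/5 = 0.73719/5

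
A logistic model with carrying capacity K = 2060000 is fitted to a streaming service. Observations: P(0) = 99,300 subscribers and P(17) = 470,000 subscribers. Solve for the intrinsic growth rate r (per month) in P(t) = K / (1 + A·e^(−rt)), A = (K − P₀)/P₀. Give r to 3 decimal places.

r ≈ 0.104 per month

A = (2060000 − 99300)/99300 = 19.74522
470000 = 2060000/(1 + 19.74522·e^(−r·17)) → e^(−17r) = (4.38298 − 1)/19.74522 = 0.171332
r = −ln(0.171332)/17 = 1.76415/17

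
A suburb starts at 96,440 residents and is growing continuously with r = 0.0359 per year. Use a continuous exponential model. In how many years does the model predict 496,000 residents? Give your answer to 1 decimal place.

t ≈ 45.6 years

496000 = 96440 · e^(0.0359·t)
t = ln(496000/96440) / 0.0359 = ln(5.14309) / 0.0359 = 1.63765 / 0.0359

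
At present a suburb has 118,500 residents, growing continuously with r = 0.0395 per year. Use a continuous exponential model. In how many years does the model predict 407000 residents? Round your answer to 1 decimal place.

407000 = 118500 · e^(0.0395·t)
t = ln(407000/118500) / 0.0395 = ln(3.4346) / 0.0395 = 1.2339 / 0.0395

t ≈ 31.2 years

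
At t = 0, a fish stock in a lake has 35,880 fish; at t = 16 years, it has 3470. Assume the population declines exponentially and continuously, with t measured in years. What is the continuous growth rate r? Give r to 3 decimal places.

3470 = 35880 · e^(r·16)
e^(16r) = 3470/35880 = 0.09671
r = ln(0.09671) / 16 = -2.33603 / 16

r ≈ -0.146 per year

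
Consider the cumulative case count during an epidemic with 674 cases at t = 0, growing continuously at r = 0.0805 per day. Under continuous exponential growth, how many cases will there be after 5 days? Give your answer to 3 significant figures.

≈ 1,010 cases

P(5) = 674 · e^(0.0805·5) = 674 · e^(0.4025)
= 674 · 1.49556 ≈ 1008.01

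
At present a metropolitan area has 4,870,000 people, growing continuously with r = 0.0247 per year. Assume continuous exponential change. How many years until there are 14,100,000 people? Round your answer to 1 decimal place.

t ≈ 43.0 years

14100000 = 4870000 · e^(0.0247·t)
t = ln(14100000/4870000) / 0.0247 = ln(2.89528) / 0.0247 = 1.06308 / 0.0247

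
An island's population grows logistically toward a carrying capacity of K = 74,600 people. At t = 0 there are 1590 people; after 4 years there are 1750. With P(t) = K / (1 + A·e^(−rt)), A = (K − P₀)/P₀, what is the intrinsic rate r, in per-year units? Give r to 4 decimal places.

r ≈ 0.0245 per year

A = (74600 − 1590)/1590 = 45.91824
1750 = 74600/(1 + 45.91824·e^(−r·4)) → e^(−4r) = (42.62857 − 1)/45.91824 = 0.90658
r = −ln(0.90658)/4 = 0.09808/4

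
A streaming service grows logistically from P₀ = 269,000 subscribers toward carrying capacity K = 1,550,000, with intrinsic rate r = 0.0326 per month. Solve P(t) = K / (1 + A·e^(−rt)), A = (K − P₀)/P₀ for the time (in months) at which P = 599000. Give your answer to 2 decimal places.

A = (1550000 − 269000)/269000 = 4.76208
599000 = 1550000/(1 + 4.76208·e^(−0.0326t)) → 1 + 4.76208·e^(−0.0326t) = 2.58765
e^(−0.0326t) = 0.333393 → t = ln(2.99946)/0.0326 = 1.09843/0.0326

t ≈ 33.69 months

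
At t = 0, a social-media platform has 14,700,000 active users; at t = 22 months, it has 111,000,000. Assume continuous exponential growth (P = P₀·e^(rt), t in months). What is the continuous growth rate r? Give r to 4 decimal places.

111000000 = 14700000 · e^(r·22)
e^(22r) = 111000000/14700000 = 7.55102
r = ln(7.55102) / 22 = 2.02168 / 22

r ≈ 0.0919 per month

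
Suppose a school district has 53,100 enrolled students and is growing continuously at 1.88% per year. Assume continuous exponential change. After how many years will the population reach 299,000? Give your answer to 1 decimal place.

299000 = 53100 · e^(0.0188·t)
t = ln(299000/53100) / 0.0188 = ln(5.63089) / 0.0188 = 1.72827 / 0.0188

t ≈ 91.9 years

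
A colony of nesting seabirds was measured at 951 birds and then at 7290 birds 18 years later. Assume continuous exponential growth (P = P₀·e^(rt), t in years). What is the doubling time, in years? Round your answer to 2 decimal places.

r = ln(7290/951) / 18 = ln(7.66562) / 18 ≈ 0.113152 per year
doubling time = ln 2 / |r| = 0.69315 / 0.113152

doubling time ≈ 6.13 years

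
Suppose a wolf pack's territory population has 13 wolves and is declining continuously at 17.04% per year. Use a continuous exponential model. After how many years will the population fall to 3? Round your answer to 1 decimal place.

3 = 13 · e^(-0.1704·t)
t = ln(3/13) / -0.1704 = ln(0.23077) / -0.1704 = -1.46634 / -0.1704

t ≈ 8.6 years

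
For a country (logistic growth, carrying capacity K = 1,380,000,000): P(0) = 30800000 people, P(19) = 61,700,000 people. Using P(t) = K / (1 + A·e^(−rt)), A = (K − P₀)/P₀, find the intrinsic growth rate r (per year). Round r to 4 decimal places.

r ≈ 0.0378 per year

A = (1380000000 − 30800000)/30800000 = 43.80519
61700000 = 1380000000/(1 + 43.80519·e^(−r·19)) → e^(−19r) = (22.36629 − 1)/43.80519 = 0.487757
r = −ln(0.487757)/19 = 0.71794/19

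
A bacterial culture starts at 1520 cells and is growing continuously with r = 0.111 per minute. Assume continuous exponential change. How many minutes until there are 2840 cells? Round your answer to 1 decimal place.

t ≈ 5.6 minutes

2840 = 1520 · e^(0.111·t)
t = ln(2840/1520) / 0.111 = ln(1.86842) / 0.111 = 0.62509 / 0.111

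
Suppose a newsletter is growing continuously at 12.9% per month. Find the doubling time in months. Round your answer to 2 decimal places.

doubling time = ln(2) / |r| = 0.69315 / 0.129

doubling time ≈ 5.37 months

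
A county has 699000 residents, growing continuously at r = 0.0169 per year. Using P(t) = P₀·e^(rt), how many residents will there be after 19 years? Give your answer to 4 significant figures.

P(19) = 699000 · e^(0.0169·19) = 699000 · e^(0.3211)
= 699000 · 1.37864 ≈ 963671.76

≈ 963,700 residents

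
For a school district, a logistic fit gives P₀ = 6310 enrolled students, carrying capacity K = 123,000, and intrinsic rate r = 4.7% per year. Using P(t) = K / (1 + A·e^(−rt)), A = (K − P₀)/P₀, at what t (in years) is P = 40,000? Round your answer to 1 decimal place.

A = (123000 − 6310)/6310 = 18.49287
40000 = 123000/(1 + 18.49287·e^(−0.047t)) → 1 + 18.49287·e^(−0.047t) = 3.075
e^(−0.047t) = 0.112205 → t = ln(8.91223)/0.047 = 2.18742/0.047

t ≈ 46.5 years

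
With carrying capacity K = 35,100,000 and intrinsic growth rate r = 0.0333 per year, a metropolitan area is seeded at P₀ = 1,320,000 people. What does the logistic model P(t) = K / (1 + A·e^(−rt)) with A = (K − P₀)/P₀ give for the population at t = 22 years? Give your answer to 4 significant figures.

A = (35100000 − 1320000)/1320000 = 25.59091
P(22) = 35100000 / (1 + 25.59091·e^(−0.0333·22)) = 35100000 / (1 + 25.59091·0.480658)
= 35100000 / 13.30047 ≈ 2639005.21

≈ 2,639,000 people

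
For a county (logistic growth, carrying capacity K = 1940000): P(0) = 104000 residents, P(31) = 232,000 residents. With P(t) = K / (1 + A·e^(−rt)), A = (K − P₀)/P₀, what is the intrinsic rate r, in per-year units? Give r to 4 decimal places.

r ≈ 0.0282 per year

A = (1940000 − 104000)/104000 = 17.65385
232000 = 1940000/(1 + 17.65385·e^(−r·31)) → e^(−31r) = (8.36207 − 1)/17.65385 = 0.417024
r = −ln(0.417024)/31 = 0.87461/31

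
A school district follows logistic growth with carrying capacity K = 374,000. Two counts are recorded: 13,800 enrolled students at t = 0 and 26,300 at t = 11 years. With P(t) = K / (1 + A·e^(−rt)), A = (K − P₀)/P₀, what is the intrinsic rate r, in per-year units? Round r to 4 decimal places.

r ≈ 0.0618 per year

A = (374000 − 13800)/13800 = 26.10145
26300 = 374000/(1 + 26.10145·e^(−r·11)) → e^(−11r) = (14.22053 − 1)/26.10145 = 0.506506
r = −ln(0.506506)/11 = 0.68022/11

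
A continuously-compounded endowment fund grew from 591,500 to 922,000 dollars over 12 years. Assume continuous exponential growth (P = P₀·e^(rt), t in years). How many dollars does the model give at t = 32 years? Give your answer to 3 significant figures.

r = ln(922000/591500) / 12 ≈ 0.03699 per year
P(32) = 591500 · e^(0.03699·32) = 591500 · 3.2664 ≈ 1932077.49

≈ 1,930,000 dollars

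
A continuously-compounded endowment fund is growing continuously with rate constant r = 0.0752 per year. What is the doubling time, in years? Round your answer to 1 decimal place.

doubling time ≈ 9.2 years

doubling time = ln(2) / |r| = 0.69315 / 0.0752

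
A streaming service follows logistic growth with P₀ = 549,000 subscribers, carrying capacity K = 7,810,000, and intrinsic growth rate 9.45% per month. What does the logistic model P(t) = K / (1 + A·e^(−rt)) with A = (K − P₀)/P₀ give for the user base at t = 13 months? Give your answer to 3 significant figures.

A = (7810000 − 549000)/549000 = 13.22587
P(13) = 7810000 / (1 + 13.22587·e^(−0.0945·13)) = 7810000 / (1 + 13.22587·0.292731)
= 7810000 / 4.87163 ≈ 1603161.06

≈ 1,600,000 subscribers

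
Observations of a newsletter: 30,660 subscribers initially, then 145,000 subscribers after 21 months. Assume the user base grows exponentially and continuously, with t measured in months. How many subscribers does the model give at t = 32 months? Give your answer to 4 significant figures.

r = ln(145000/30660) / 21 ≈ 0.073989 per month
P(32) = 30660 · e^(0.073989·32) = 30660 · 10.67236 ≈ 327214.47

≈ 327,200 subscribers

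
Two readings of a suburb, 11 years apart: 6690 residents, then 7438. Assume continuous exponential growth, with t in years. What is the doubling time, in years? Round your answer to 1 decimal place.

r = ln(7438/6690) / 11 = ln(1.11181) / 11 ≈ 0.009635 per year
doubling time = ln 2 / |r| = 0.69315 / 0.009635

doubling time ≈ 71.9 years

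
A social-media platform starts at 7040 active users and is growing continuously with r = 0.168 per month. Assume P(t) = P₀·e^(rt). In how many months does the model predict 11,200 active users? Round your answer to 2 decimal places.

t ≈ 2.76 months

11200 = 7040 · e^(0.168·t)
t = ln(11200/7040) / 0.168 = ln(1.59091) / 0.168 = 0.46431 / 0.168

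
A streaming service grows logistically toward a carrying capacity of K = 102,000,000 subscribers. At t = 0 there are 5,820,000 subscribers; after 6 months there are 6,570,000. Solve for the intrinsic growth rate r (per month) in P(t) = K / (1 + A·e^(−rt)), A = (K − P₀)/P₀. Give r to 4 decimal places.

A = (102000000 − 5820000)/5820000 = 16.52577
6570000 = 102000000/(1 + 16.52577·e^(−r·6)) → e^(−6r) = (15.52511 − 1)/16.52577 = 0.878937
r = −ln(0.878937)/6 = 0.12904/6

r ≈ 0.0215 per month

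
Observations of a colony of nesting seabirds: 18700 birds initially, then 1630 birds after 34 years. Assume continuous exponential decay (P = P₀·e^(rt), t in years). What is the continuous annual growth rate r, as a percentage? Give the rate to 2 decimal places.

r ≈ -7.18% per year

1630 = 18700 · e^(r·34)
e^(34r) = 1630/18700 = 0.08717
r = ln(0.08717) / 34 = -2.43994 / 34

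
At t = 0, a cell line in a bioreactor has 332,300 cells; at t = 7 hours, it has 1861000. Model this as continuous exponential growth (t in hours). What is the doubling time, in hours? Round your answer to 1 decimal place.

doubling time ≈ 2.8 hours

r = ln(1861000/332300) / 7 = ln(5.60036) / 7 ≈ 0.246119 per hour
doubling time = ln 2 / |r| = 0.69315 / 0.246119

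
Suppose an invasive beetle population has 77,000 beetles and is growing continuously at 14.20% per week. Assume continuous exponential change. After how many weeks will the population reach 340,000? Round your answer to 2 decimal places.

340000 = 77000 · e^(0.142·t)
t = ln(340000/77000) / 0.142 = ln(4.41558) / 0.142 = 1.48514 / 0.142

t ≈ 10.46 weeks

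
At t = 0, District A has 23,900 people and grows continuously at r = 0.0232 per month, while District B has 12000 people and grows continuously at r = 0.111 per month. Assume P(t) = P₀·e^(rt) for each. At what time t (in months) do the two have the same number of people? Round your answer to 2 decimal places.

t ≈ 7.85 months

23900·e^(0.0232t) = 12000·e^(0.111t)
23900/12000 = e^((0.111 − 0.0232)t) → ln(1.99167) = 0.0878·t
t = 0.68897 / 0.0878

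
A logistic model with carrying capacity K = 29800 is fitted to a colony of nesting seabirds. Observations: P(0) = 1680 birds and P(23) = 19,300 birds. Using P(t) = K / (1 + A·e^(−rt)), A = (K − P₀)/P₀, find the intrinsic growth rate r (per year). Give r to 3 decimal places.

A = (29800 − 1680)/1680 = 16.7381
19300 = 29800/(1 + 16.7381·e^(−r·23)) → e^(−23r) = (1.54404 − 1)/16.7381 = 0.032503
r = −ln(0.032503)/23 = 3.42642/23

r ≈ 0.149 per year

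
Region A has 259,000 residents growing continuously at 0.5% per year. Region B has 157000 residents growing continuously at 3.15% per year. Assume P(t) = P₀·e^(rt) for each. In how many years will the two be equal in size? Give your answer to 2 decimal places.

259000·e^(0.005t) = 157000·e^(0.0315t)
259000/157000 = e^((0.0315 − 0.005)t) → ln(1.64968) = 0.0265·t
t = 0.50058 / 0.0265

t ≈ 18.89 years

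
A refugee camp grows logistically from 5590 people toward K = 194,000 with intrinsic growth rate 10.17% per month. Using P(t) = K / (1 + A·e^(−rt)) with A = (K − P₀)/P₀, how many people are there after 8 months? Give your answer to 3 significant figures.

A = (194000 − 5590)/5590 = 33.70483
P(8) = 194000 / (1 + 33.70483·e^(−0.1017·8)) = 194000 / (1 + 33.70483·0.443259)
= 194000 / 15.93998 ≈ 12170.65

≈ 12,200 people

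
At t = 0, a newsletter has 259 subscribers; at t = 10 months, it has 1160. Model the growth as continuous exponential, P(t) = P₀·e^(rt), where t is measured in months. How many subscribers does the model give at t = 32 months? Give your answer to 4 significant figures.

r = ln(1160/259) / 10 ≈ 0.149935 per month
P(32) = 259 · e^(0.149935·32) = 259 · 121.25686 ≈ 31405.53

≈ 31,410 subscribers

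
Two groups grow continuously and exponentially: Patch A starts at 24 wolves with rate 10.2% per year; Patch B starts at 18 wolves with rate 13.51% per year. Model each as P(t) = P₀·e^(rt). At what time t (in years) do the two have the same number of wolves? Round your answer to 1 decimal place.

t ≈ 8.7 years

24·e^(0.102t) = 18·e^(0.1351t)
24/18 = e^((0.1351 − 0.102)t) → ln(1.33333) = 0.0331·t
t = 0.28768 / 0.0331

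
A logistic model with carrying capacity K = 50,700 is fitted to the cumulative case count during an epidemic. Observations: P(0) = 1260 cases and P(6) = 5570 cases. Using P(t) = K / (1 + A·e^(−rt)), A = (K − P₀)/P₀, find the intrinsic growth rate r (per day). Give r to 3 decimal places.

r ≈ 0.263 per day

A = (50700 − 1260)/1260 = 39.2381
5570 = 50700/(1 + 39.2381·e^(−r·6)) → e^(−6r) = (9.10233 − 1)/39.2381 = 0.206492
r = −ln(0.206492)/6 = 1.5775/6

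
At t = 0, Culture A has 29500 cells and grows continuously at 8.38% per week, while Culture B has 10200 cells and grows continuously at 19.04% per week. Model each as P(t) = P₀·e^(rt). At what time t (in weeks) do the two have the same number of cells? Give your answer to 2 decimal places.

29500·e^(0.0838t) = 10200·e^(0.1904t)
29500/10200 = e^((0.1904 − 0.0838)t) → ln(2.89216) = 0.1066·t
t = 1.062 / 0.1066

t ≈ 9.96 weeks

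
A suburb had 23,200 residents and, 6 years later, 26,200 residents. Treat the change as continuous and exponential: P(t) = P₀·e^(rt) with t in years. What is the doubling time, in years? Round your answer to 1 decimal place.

doubling time ≈ 34.2 years

r = ln(26200/23200) / 6 = ln(1.12931) / 6 ≈ 0.020268 per year
doubling time = ln 2 / |r| = 0.69315 / 0.020268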